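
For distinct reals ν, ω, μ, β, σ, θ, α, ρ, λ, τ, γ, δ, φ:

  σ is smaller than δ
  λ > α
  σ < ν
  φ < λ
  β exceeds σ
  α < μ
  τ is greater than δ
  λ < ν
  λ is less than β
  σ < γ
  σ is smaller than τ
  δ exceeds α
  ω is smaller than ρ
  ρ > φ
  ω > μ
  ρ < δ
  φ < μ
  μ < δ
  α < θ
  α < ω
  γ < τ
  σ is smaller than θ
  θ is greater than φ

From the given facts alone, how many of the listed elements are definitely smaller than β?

4

From β the given relations immediately reach σ, λ.
From those, φ, α — 4 in total.
Nothing else is reachable below β; 4 in all.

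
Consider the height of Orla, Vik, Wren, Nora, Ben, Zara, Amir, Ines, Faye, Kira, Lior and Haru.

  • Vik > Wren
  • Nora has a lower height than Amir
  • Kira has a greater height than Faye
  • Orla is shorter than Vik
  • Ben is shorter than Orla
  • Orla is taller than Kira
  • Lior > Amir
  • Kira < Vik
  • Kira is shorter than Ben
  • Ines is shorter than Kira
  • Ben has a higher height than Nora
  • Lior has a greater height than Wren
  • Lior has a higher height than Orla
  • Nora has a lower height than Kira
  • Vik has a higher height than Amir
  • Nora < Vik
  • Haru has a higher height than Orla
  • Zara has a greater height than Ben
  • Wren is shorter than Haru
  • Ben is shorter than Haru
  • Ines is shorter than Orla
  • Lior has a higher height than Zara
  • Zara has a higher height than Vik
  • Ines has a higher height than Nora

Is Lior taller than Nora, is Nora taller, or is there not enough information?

Link the given pairs in sequence: Nora < Ines; Ines < Kira; Kira < Ben; Ben < Orla; Orla < Vik; Vik < Zara; Zara < Lior.
Together: Nora < Ines < Kira < Ben < Orla < Vik < Zara < Lior.
So Lior is taller.

Lior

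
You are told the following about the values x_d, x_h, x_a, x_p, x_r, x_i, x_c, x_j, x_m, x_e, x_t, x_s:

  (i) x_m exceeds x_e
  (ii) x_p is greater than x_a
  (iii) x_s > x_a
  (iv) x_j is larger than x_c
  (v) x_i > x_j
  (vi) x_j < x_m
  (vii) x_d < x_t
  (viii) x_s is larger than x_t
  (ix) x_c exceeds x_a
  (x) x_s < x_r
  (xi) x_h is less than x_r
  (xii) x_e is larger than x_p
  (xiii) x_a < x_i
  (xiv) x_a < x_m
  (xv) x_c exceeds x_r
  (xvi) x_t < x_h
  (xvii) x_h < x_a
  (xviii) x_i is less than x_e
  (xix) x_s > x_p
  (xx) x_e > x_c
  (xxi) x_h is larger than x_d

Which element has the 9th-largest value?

Chaining the given pairs: x_d < x_t < x_h < x_a < x_p < x_s < x_r < x_c < x_j < x_i < x_e < x_m.
Counting 9 from the largest end gives x_a.

x_a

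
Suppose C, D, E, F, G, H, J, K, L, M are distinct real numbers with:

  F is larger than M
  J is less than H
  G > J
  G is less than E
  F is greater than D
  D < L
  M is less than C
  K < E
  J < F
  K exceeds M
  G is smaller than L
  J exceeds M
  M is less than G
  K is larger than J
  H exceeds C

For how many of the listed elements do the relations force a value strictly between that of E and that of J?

2

The relations place J below E. An element lies strictly between them when it is forced above J and also forced below E.
Above J: {H, G, F, L, K}. Below E: {M, G, K}.
Intersection: {G, K} — 2.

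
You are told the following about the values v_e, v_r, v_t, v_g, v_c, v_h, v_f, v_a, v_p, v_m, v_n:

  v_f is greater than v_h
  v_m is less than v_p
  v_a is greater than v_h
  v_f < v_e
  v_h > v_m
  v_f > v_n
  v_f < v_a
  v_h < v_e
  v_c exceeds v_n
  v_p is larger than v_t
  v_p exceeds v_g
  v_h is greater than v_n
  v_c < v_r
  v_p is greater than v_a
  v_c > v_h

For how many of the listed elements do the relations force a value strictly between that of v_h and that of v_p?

Chaining upward from v_h reaches: v_c, v_f, v_r, v_a, v_e.
Chaining downward from v_p reaches: v_m, v_t, v_n, v_f, v_g, v_a.
Strictly between v_h and v_p are those in both lists: v_f, v_a — 2 elements.

2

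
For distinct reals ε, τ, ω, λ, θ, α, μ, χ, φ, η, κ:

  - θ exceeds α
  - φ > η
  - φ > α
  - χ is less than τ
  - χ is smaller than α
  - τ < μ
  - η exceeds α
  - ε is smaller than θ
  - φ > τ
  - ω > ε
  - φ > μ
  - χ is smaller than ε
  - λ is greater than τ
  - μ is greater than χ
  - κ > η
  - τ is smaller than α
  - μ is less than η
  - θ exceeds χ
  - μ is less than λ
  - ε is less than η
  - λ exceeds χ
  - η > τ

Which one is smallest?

χ

Chaining upward from χ: directly above it, τ, ε, μ, α, θ, λ; then η, ω, φ; then κ.
That covers every other element, and nothing is given below χ, so χ is the smallest.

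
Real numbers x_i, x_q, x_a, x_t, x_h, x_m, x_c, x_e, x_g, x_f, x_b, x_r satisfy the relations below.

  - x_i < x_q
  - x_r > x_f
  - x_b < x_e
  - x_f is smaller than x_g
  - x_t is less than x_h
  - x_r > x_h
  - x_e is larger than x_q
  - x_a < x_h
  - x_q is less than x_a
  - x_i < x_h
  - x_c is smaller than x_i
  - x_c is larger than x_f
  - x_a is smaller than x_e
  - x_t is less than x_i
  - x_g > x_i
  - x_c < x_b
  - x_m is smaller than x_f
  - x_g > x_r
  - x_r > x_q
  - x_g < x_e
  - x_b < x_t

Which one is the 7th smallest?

Chaining the given pairs: x_m < x_f < x_c < x_b < x_t < x_i < x_q < x_a < x_h < x_r < x_g < x_e.
Counting 7 from the smallest end gives x_q.

x_q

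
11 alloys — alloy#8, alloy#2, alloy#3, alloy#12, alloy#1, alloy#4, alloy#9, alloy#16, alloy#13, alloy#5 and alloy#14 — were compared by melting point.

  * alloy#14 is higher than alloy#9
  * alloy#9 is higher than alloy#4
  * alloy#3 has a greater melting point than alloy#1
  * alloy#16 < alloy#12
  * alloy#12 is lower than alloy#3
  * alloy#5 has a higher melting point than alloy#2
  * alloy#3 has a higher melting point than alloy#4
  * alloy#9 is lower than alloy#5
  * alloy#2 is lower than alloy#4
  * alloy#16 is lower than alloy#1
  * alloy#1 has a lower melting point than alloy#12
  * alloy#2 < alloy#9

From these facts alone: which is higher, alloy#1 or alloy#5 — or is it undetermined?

Following every chain through alloy#1: above alloy#1 we get alloy#12, alloy#3; below alloy#1 we get alloy#16.
alloy#5 is not reached, and no chain runs the other way from alloy#5 to alloy#1.
So the given relations leave the order of alloy#1 and alloy#5 undetermined.

undetermined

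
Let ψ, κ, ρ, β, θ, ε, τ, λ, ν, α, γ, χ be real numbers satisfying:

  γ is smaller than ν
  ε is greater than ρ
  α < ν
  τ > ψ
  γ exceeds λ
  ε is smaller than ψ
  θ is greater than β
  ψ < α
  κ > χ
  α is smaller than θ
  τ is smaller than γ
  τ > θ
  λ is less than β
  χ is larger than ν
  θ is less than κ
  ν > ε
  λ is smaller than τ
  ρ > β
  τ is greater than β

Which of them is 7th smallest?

θ

Piecing the relations together gives one ordering: λ < β < ρ < ε < ψ < α < θ < τ < γ < ν < χ < κ.
The 7th smallest is θ.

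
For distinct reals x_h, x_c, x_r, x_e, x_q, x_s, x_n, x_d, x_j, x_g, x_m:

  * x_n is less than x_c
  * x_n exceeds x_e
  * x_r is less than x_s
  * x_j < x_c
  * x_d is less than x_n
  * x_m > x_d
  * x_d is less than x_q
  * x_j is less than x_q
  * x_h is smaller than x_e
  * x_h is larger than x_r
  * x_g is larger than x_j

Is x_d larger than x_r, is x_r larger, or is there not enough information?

undetermined

Following every chain through x_r: above x_r we get x_h, x_s, x_e, x_n, x_c.
x_d is not reached, and no chain runs the other way from x_d to x_r.
So the given relations leave the order of x_r and x_d undetermined.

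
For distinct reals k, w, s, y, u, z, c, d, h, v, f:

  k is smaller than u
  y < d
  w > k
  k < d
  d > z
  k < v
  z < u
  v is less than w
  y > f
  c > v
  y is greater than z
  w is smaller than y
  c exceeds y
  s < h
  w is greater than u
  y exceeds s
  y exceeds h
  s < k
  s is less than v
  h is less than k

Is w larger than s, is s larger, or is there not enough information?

The relevant relations are s < h; h < k; k < u; u < w.
Chaining these gives s < h < k < u < w.
So w is larger.

w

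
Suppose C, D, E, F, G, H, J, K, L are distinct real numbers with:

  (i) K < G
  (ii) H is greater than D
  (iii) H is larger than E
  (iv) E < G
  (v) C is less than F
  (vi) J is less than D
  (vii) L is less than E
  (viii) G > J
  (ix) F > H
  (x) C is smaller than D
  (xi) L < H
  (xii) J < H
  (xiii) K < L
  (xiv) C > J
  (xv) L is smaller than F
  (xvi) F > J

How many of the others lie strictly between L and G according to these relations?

Chaining upward from L reaches: E, H, F.
Chaining downward from G reaches: J, K, E.
Strictly between L and G are those in both lists: E — 1 element.

1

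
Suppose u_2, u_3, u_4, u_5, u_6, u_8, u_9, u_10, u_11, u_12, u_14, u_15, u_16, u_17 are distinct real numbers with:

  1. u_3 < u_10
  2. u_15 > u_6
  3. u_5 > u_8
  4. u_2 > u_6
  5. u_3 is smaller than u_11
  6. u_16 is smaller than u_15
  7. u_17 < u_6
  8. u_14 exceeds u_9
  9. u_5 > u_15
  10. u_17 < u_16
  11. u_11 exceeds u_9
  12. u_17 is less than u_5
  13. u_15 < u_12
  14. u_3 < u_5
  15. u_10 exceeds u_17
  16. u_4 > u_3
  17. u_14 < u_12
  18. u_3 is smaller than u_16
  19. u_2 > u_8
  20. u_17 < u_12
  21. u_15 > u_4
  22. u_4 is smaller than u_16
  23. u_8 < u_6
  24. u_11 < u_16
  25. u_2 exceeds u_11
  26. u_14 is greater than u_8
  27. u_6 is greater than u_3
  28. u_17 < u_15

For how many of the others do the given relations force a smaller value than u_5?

9

From u_5 the given relations immediately reach u_3, u_17, u_8, u_15.
From those, u_4, u_6, u_16 — 7 in total.
From those, u_11 — 8 in total.
From those, u_9 — 9 in total.
No other element is forced below u_5 by the given relations, so the count is 9.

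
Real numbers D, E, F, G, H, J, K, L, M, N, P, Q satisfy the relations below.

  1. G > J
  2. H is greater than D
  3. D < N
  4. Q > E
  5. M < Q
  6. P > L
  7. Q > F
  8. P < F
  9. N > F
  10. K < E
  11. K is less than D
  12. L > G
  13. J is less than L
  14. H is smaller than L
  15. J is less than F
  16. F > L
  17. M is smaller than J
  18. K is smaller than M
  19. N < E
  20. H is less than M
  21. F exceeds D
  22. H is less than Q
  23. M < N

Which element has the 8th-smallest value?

P

The consecutive relations fix a unique order: K < D < H < M < J < G < L < P < F < N < E < Q.
Counting 8 from the smallest end gives P.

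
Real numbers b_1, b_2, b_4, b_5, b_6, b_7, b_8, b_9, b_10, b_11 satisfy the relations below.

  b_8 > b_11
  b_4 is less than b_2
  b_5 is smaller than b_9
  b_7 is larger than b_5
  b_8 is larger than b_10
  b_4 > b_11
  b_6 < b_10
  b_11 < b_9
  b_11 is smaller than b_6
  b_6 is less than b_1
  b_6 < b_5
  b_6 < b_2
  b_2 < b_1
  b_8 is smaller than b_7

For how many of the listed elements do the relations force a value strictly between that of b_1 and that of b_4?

The relations place b_4 below b_1. An element lies strictly between them when it is forced above b_4 and also forced below b_1.
Above b_4: {b_2}. Below b_1: {b_11, b_6, b_2}.
Intersection: {b_2} — 1.

1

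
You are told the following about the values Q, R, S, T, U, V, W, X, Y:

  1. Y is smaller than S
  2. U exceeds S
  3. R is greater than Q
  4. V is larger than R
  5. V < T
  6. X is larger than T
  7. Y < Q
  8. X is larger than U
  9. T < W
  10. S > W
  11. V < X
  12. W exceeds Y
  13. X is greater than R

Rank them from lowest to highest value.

Y < Q < R < V < T < W < S < U < X

The consecutive links are each given: Y < Q; Q < R; R < V; V < T; T < W; W < S; S < U; U < X.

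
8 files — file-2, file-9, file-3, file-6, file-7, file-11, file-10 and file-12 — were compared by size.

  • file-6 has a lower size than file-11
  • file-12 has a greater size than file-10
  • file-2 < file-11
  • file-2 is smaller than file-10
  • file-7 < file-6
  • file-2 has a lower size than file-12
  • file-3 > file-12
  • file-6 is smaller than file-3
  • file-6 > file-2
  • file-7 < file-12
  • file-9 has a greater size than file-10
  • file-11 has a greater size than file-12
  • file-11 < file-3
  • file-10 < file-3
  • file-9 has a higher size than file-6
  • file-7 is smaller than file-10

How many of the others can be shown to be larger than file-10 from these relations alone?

4

The elements the relations force above file-10 are file-12, file-11, file-9, file-3 — no chain reaches any other.
That is 4.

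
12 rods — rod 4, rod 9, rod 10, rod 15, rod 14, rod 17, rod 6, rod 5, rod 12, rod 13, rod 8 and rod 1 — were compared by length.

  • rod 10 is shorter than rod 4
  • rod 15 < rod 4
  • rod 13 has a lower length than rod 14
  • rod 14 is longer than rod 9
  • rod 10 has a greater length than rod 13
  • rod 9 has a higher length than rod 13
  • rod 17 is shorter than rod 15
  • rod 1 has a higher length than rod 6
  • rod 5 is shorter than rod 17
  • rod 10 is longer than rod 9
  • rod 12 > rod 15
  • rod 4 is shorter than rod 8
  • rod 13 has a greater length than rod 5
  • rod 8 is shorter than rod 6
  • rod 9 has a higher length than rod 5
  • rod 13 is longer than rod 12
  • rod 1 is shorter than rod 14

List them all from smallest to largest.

Each adjacent pair is fixed by a given relation: rod 5 < rod 17; rod 17 < rod 15; rod 15 < rod 12; rod 12 < rod 13; rod 13 < rod 9; rod 9 < rod 10; rod 10 < rod 4; rod 4 < rod 8; rod 8 < rod 6; rod 6 < rod 1; rod 1 < rod 14. Chaining them end to end gives the full order.

rod 5 < rod 17 < rod 15 < rod 12 < rod 13 < rod 9 < rod 10 < rod 4 < rod 8 < rod 6 < rod 1 < rod 14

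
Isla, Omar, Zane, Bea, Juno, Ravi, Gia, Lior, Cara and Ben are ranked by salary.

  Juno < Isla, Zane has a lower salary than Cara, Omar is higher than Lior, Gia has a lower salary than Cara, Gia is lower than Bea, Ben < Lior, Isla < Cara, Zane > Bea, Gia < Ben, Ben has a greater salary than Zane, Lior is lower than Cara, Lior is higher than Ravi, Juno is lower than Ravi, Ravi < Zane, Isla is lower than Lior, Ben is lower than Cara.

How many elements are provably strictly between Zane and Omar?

The relations place Zane below Omar. An element lies strictly between them when it is forced above Zane and also forced below Omar.
Above Zane: {Ben, Lior, Cara}. Below Omar: {Gia, Juno, Bea, Ravi, Isla, Ben, Lior}.
Intersection: {Ben, Lior} — 2.

2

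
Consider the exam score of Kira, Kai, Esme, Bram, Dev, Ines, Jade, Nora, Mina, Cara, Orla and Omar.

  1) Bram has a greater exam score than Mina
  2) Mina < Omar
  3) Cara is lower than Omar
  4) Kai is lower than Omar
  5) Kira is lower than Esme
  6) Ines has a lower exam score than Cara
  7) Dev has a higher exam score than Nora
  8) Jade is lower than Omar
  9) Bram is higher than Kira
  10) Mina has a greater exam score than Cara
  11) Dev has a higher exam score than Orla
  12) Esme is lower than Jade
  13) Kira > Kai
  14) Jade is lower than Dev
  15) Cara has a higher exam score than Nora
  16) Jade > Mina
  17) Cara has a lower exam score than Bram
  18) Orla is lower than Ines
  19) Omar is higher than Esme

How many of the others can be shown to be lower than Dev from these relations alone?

Directly below Dev: Nora, Orla, Jade.
One step further: Mina, Esme (5 so far).
One step further: Cara, Kira (7 so far).
One step further: Ines, Kai (9 so far).
Nothing else is reachable below Dev; 9 in all.

9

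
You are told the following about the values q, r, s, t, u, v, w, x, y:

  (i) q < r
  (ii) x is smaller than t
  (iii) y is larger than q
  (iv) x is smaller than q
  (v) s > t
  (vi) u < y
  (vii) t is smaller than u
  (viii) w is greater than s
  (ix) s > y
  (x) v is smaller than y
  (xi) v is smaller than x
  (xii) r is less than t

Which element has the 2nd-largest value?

Chaining the given pairs: v < x < q < r < t < u < y < s < w.
Counting 2 from the largest end gives s.

s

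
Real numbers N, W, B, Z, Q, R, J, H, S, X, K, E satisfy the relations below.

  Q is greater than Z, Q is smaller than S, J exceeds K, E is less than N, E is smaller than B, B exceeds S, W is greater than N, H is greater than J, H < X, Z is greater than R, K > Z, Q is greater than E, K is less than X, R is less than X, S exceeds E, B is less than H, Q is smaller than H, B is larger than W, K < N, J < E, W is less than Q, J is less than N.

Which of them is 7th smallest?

Chaining the given pairs: R < Z < K < J < E < N < W < Q < S < B < H < X.
The 7th smallest is W.

W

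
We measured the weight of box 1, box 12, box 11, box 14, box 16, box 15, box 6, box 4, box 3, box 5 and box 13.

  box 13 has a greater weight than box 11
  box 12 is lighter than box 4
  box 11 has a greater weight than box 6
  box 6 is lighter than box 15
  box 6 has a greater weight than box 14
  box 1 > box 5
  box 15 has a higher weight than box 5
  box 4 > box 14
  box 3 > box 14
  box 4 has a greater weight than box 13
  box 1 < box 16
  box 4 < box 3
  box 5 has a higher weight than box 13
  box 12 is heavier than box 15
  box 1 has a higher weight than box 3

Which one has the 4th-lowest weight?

The consecutive relations fix a unique order: box 14 < box 6 < box 11 < box 13 < box 5 < box 15 < box 12 < box 4 < box 3 < box 1 < box 16.
Counting 4 from the smallest end gives box 13.

box 13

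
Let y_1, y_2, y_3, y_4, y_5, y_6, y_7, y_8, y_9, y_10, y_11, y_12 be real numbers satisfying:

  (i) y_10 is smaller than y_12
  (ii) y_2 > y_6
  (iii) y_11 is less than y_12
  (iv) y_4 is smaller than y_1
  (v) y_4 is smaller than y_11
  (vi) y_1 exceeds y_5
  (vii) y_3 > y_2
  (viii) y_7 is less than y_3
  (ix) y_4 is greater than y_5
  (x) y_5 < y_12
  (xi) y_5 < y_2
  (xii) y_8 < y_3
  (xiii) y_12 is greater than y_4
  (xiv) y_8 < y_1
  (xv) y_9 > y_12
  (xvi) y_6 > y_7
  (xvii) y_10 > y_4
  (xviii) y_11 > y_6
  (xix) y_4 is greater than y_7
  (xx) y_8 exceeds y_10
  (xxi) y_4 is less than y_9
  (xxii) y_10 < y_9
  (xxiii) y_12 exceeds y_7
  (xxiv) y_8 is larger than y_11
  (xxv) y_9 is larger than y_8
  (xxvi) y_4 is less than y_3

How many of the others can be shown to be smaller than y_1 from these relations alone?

7

From y_1 the given relations immediately reach y_5, y_4, y_8.
From those, y_7, y_11, y_10 — 6 in total.
From those, y_6 — 7 in total.
No other element is forced below y_1 by the given relations, so the count is 7.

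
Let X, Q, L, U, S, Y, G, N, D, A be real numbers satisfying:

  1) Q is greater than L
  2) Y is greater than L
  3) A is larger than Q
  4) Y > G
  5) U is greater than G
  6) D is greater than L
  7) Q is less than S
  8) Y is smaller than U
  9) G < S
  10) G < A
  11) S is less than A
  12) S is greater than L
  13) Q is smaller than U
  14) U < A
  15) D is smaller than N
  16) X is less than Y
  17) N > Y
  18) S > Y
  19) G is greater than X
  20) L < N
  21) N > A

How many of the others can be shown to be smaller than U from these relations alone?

The elements the relations force below U are X, L, G, Q, Y — no chain reaches any other.
That is 5.

5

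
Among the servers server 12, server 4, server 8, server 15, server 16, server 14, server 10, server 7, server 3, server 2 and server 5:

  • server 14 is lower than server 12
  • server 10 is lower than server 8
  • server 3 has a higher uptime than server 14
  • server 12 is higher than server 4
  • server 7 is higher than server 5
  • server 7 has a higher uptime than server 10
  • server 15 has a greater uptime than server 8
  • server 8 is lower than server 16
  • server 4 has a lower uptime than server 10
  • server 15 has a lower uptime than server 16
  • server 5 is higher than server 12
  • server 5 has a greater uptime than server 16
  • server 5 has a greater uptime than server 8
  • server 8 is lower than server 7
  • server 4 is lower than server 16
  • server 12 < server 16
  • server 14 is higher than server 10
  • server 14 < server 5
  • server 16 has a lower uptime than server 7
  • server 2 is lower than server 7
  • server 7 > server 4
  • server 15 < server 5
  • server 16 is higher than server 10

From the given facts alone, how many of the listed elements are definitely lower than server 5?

7

From server 5 the given relations immediately reach server 8, server 14, server 12, server 15, server 16.
From those, server 4, server 10 — 7 in total.
No other element is forced below server 5 by the given relations, so the count is 7.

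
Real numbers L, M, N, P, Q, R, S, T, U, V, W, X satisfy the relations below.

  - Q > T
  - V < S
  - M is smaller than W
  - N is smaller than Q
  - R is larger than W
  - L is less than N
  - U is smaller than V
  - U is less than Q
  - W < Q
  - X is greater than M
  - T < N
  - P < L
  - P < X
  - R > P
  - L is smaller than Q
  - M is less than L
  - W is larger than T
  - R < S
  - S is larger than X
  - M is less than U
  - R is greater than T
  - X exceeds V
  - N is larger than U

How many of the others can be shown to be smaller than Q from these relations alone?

Directly below Q: T, U, W, L, N.
One step further: P, M (7 so far).
No other element is forced below Q by the given relations, so the count is 7.

7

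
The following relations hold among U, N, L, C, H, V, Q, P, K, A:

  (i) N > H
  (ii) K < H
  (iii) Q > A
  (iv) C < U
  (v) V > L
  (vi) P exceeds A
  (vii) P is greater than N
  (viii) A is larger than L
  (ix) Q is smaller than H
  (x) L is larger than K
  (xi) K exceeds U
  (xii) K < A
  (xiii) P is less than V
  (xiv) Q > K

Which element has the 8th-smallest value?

Piecing the relations together gives one ordering: C < U < K < L < A < Q < H < N < P < V.
Counting 8 from the smallest end gives N.

N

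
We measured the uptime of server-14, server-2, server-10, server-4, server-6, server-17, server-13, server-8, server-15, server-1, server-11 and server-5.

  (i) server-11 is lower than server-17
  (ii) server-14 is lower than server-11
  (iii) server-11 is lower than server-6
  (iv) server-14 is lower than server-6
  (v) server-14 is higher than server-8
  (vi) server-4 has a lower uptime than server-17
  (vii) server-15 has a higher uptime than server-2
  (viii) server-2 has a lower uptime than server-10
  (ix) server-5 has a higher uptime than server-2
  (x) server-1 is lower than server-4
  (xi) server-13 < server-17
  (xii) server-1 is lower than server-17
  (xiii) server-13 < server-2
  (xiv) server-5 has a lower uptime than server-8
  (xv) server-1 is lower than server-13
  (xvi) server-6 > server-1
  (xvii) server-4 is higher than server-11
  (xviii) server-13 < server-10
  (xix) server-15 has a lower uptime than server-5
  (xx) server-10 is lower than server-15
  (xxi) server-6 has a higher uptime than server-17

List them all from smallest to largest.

server-1 < server-13 < server-2 < server-10 < server-15 < server-5 < server-8 < server-14 < server-11 < server-4 < server-17 < server-6

Each adjacent pair is fixed by a given relation: server-1 < server-13; server-13 < server-2; server-2 < server-10; server-10 < server-15; server-15 < server-5; server-5 < server-8; server-8 < server-14; server-14 < server-11; server-11 < server-4; server-4 < server-17; server-17 < server-6. Chaining them end to end gives the full order.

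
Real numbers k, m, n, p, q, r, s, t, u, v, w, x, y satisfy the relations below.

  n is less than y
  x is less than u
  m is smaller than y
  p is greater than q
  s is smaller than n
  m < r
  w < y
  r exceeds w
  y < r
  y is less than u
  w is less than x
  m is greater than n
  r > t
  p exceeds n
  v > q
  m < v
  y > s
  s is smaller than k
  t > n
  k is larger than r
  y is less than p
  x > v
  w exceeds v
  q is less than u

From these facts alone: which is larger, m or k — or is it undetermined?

k

Chaining the given relations: m < v < w < y < r < k.
So k is larger.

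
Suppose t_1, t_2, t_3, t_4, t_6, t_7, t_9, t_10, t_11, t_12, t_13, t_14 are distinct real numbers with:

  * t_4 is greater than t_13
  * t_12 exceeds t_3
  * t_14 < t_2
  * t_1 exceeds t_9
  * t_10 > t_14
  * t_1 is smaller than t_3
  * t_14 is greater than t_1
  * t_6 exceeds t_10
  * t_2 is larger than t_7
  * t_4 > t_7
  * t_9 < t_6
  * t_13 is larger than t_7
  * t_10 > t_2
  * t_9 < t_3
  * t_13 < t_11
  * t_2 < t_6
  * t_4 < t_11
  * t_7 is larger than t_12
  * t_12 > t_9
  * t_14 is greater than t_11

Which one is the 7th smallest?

t_4

Piecing the relations together gives one ordering: t_9 < t_1 < t_3 < t_12 < t_7 < t_13 < t_4 < t_11 < t_14 < t_2 < t_10 < t_6.
The 7th smallest is t_4.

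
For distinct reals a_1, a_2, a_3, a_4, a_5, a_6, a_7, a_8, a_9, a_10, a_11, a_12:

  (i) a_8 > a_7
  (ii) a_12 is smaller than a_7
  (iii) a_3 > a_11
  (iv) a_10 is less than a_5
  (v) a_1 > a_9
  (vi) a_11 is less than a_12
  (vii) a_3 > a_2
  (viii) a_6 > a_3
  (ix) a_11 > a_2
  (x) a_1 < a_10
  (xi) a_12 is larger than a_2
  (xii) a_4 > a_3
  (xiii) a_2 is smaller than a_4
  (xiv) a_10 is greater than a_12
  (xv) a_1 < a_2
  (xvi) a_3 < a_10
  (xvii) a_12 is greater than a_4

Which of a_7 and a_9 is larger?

The relevant relations are a_9 < a_1; a_1 < a_2; a_2 < a_11; a_11 < a_3; a_3 < a_4; a_4 < a_12; a_12 < a_7.
Chaining these gives a_9 < a_1 < a_2 < a_11 < a_3 < a_4 < a_12 < a_7.
So a_9 < a_7; a_7 is the larger of the two.

a_7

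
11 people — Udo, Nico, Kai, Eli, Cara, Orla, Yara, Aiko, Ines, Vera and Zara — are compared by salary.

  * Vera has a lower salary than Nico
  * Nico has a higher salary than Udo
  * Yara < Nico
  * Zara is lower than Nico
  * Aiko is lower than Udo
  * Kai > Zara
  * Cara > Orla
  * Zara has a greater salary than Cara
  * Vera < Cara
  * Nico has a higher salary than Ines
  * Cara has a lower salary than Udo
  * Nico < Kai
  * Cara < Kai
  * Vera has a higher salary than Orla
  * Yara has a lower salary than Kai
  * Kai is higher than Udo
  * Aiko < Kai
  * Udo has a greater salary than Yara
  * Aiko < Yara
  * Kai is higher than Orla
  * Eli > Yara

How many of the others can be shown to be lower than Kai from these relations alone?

Directly below Kai: Aiko, Yara, Orla, Cara, Udo, Zara, Nico.
One step further: Vera, Ines (9 so far).
Nothing else is reachable below Kai; 9 in all.

9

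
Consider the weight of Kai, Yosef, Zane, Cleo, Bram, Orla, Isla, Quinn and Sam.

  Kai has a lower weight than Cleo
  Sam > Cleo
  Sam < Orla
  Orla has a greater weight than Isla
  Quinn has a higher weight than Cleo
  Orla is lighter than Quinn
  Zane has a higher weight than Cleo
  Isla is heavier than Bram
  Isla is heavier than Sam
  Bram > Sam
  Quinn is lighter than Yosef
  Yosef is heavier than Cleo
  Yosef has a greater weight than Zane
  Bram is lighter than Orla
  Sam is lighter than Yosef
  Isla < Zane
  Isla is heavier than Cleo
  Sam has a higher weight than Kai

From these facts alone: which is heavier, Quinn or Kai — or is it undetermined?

Kai < Cleo and Cleo < Sam give Kai < Sam.
Then Sam < Bram extends the chain to Bram.
With Bram < Isla: Kai < Cleo < Sam < Bram < Isla.
With Isla < Orla: Kai < Cleo < Sam < Bram < Isla < Orla.
Then Orla < Quinn extends the chain to Quinn.
So Quinn is heavier.

Quinn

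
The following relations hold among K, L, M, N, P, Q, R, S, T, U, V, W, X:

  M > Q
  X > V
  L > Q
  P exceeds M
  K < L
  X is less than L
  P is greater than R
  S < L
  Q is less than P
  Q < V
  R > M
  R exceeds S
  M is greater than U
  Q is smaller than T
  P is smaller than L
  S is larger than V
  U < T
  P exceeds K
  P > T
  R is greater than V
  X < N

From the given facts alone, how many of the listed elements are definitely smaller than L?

Directly below L: K, Q, S, X, P.
One step further: V, M, R, T (9 so far).
One step further: U (10 so far).
No other element is forced below L by the given relations, so the count is 10.

10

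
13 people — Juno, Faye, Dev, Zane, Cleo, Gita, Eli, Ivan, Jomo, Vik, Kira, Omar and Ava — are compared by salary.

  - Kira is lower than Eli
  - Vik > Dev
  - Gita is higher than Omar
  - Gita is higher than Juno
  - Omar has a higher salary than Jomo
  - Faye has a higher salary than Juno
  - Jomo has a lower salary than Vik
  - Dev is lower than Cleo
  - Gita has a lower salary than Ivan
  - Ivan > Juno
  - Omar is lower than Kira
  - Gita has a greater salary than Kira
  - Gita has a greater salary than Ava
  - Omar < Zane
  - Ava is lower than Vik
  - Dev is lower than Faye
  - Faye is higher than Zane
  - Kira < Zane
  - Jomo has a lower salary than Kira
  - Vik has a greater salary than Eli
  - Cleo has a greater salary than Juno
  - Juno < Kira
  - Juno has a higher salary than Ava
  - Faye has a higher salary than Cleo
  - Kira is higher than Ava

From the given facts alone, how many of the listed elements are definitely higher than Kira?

Directly above Kira: Gita, Eli, Zane.
One step further: Ivan, Vik, Faye (6 so far).
No other element is forced above Kira by the given relations, so the count is 6.

6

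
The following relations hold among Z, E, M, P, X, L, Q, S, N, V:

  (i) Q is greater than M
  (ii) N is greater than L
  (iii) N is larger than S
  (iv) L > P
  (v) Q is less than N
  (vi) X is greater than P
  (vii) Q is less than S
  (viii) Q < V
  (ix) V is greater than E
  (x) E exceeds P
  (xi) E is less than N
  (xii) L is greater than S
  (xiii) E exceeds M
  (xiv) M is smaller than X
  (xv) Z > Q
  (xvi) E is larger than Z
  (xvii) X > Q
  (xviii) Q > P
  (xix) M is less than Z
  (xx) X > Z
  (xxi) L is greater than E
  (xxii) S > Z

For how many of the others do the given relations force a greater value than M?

8

Directly above M: Q, Z, E, X.
One step further: S, L, N, V (8 so far).
Nothing else is reachable above M; 8 in all.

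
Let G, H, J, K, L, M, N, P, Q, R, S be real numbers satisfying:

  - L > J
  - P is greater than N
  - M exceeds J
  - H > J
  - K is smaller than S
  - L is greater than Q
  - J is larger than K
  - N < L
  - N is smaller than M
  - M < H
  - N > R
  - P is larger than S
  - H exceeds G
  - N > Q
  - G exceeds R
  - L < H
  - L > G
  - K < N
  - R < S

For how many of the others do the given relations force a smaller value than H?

From H the given relations immediately reach G, J, L, M.
From those, R, Q, K, N — 8 in total.
No other element is forced below H by the given relations, so the count is 8.

8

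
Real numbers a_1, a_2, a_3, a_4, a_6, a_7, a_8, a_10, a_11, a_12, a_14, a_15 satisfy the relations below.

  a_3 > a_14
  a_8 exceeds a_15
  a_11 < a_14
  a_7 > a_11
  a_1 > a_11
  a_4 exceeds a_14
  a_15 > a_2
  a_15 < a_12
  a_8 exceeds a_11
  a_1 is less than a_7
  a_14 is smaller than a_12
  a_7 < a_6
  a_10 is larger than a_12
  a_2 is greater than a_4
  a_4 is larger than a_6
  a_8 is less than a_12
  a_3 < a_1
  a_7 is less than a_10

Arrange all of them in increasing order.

a_11 < a_14 < a_3 < a_1 < a_7 < a_6 < a_4 < a_2 < a_15 < a_8 < a_12 < a_10

Each adjacent pair is fixed by a given relation: a_11 < a_14; a_14 < a_3; a_3 < a_1; a_1 < a_7; a_7 < a_6; a_6 < a_4; a_4 < a_2; a_2 < a_15; a_15 < a_8; a_8 < a_12; a_12 < a_10. Chaining them end to end gives the full order.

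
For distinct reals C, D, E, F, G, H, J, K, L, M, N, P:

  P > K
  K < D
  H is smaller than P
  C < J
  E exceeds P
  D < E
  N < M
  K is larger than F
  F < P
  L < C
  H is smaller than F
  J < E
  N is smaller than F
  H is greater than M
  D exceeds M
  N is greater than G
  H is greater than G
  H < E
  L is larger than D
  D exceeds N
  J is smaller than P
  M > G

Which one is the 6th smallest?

K

The consecutive relations fix a unique order: G < N < M < H < F < K < D < L < C < J < P < E.
Counting 6 from the smallest end gives K.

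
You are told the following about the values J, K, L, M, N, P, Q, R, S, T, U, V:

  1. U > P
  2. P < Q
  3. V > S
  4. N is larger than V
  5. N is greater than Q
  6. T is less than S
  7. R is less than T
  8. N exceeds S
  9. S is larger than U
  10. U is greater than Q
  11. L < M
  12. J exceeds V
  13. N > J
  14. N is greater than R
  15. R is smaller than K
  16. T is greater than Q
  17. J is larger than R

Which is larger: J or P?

Link the given pairs in sequence: P < Q; Q < T; T < S; S < V; V < J.
Together: P < Q < T < S < V < J.
So P < J; J is the larger of the two.

J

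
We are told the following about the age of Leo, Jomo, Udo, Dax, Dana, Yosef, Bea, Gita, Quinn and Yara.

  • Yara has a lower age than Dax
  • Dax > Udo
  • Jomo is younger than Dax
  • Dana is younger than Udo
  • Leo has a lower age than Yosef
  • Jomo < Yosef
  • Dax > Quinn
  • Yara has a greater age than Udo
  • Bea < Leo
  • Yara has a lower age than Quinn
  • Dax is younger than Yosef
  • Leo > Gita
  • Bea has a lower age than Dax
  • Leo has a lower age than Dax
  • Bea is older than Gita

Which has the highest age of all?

Yosef

Gita is not greatest since Gita < Bea; Bea is not greatest since Bea < Dax; Jomo is not greatest since Jomo < Yosef; Leo is not greatest since Leo < Dax; Dana is not greatest since Dana < Udo; Udo is not greatest since Udo < Dax; Yara is not greatest since Yara < Dax; Quinn is not greatest since Quinn < Dax; Dax is not greatest since Dax < Yosef.
Only Yosef has nothing above it, so Yosef is the highest age.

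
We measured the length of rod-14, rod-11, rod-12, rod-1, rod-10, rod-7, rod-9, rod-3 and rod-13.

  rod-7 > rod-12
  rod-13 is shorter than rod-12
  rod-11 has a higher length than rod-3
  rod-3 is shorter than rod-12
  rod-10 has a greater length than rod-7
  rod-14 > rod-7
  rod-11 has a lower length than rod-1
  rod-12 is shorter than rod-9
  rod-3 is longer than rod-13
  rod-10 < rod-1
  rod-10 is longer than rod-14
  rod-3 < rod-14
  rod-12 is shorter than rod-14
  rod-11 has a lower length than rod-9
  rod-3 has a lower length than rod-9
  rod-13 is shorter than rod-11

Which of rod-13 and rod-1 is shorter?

rod-13 < rod-12 < rod-7 < rod-14 < rod-10 < rod-1, by transitivity through rod-12, rod-7, rod-14, rod-10.
So rod-13 < rod-1; rod-13 is the shorter of the two.

rod-13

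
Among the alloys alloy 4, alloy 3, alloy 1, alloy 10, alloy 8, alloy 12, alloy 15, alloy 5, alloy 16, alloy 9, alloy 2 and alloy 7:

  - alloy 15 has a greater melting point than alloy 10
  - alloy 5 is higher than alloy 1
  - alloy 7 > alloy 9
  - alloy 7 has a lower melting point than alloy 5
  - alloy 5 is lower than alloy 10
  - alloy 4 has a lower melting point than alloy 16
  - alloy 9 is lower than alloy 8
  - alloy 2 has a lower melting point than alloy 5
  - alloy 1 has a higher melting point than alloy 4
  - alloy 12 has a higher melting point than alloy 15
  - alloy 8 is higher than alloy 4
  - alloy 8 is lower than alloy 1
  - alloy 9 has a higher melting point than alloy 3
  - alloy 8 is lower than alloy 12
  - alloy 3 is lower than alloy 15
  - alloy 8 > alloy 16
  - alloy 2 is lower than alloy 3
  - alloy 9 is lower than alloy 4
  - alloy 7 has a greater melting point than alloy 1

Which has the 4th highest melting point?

alloy 5

Piecing the relations together gives one ordering: alloy 2 < alloy 3 < alloy 9 < alloy 4 < alloy 16 < alloy 8 < alloy 1 < alloy 7 < alloy 5 < alloy 10 < alloy 15 < alloy 12.
Counting 4 from the largest end gives alloy 5.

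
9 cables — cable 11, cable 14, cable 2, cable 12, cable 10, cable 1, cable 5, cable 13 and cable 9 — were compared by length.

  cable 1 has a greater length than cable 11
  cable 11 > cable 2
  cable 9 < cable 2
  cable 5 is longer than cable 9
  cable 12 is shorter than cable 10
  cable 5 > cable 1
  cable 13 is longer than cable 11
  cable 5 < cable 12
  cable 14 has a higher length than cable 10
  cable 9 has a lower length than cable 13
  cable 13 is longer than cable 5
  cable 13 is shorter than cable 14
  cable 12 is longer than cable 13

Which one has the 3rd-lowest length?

cable 11

The consecutive relations fix a unique order: cable 9 < cable 2 < cable 11 < cable 1 < cable 5 < cable 13 < cable 12 < cable 10 < cable 14.
The 3rd smallest is cable 11.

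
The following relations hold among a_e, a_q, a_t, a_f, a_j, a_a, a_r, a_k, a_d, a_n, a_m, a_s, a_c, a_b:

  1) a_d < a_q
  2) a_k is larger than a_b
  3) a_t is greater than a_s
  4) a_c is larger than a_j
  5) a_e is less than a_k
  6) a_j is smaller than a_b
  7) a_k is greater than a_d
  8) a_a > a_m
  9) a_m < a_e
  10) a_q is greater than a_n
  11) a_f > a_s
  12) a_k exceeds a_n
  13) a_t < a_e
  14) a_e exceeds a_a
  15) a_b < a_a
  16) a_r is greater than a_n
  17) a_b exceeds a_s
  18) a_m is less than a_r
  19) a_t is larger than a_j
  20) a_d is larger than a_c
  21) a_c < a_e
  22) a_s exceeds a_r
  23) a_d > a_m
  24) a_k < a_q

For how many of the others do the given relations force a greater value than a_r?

The elements the relations force above a_r are a_s, a_b, a_f, a_t, a_a, a_e, a_k, a_q — no chain reaches any other.
That is 8.

8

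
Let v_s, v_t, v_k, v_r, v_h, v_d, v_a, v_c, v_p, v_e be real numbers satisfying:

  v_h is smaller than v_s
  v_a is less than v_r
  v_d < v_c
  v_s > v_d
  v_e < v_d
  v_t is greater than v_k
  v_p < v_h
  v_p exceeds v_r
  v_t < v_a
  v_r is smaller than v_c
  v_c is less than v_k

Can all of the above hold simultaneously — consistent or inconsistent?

inconsistent

Chaining the given relations yields v_c < v_k < v_t < v_a < v_r, so v_c < v_r. But one relation states v_r < v_c. These cannot both hold.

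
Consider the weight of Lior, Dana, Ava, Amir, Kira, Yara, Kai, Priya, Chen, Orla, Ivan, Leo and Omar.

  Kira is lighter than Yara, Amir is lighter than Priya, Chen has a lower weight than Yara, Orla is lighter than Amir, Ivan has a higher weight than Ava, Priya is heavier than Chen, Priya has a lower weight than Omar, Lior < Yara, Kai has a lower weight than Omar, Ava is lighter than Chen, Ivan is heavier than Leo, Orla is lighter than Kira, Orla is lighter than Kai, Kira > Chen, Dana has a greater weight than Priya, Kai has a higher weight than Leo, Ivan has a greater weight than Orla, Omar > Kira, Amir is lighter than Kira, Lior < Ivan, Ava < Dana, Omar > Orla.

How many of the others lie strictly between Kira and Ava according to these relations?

Chaining upward from Ava reaches: Chen, Priya, Dana, Yara, Ivan, Omar.
Chaining downward from Kira reaches: Orla, Amir, Chen.
Strictly between Ava and Kira are those in both lists: Chen — 1 element.

1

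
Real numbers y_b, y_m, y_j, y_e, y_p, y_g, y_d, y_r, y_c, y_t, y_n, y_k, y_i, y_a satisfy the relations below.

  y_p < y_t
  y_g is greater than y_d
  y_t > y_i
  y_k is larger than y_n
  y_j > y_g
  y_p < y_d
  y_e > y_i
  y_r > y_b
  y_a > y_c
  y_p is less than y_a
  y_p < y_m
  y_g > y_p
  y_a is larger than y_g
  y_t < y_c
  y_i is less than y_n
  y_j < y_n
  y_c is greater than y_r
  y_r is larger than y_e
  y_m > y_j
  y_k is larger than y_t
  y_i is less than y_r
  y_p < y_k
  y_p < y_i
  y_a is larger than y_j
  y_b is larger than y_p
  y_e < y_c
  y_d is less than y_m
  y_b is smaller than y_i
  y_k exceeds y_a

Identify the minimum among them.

y_p

y_d is not least since y_p < y_d; y_g is not least since y_p < y_g; y_j is not least since y_g < y_j; y_m is not least since y_j < y_m; y_b is not least since y_p < y_b; y_i is not least since y_b < y_i; y_t is not least since y_p < y_t; y_e is not least since y_i < y_e; y_n is not least since y_j < y_n; y_r is not least since y_b < y_r; y_c is not least since y_e < y_c; y_a is not least since y_j < y_a; y_k is not least since y_a < y_k.
Only y_p has nothing below it, so y_p is the minimum.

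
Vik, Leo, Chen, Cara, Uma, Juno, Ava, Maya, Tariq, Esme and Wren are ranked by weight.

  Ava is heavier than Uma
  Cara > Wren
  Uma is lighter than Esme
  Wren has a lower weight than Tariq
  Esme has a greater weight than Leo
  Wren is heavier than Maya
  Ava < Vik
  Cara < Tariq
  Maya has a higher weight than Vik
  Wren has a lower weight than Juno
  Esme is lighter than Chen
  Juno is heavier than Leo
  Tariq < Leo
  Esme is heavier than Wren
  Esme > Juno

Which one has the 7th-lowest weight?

Tariq

Piecing the relations together gives one ordering: Uma < Ava < Vik < Maya < Wren < Cara < Tariq < Leo < Juno < Esme < Chen.
Counting 7 from the smallest end gives Tariq.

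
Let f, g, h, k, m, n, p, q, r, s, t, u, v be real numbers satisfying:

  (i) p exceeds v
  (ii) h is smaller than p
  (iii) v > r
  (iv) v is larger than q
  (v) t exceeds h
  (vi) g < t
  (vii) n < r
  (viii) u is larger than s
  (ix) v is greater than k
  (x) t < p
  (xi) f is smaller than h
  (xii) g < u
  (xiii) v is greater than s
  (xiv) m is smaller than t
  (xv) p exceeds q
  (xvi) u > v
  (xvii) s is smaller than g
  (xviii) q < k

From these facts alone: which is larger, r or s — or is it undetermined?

Following every chain through s: above s we get g, v, t, p, u.
r is not reached, and no chain runs the other way from r to s.
So the given relations leave the order of s and r undetermined.

undetermined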